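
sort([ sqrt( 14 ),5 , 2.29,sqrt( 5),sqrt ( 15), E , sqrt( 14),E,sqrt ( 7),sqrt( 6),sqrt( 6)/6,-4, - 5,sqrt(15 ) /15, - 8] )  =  [-8,-5, - 4, sqrt( 15) /15, sqrt( 6 ) /6,sqrt( 5 ),2.29,sqrt ( 6), sqrt(7 ), E , E  ,  sqrt( 14),  sqrt( 14 ),sqrt ( 15 ),5] 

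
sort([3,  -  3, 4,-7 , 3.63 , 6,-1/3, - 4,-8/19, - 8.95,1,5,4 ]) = [ - 8.95,  -  7, - 4, - 3,  -  8/19,-1/3,1,3,3.63,4,4,5,6 ]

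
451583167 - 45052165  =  406531002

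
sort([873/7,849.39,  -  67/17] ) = [ - 67/17,873/7,849.39] 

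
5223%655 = 638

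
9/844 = 9/844 = 0.01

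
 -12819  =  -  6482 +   -  6337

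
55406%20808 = 13790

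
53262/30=8877/5 = 1775.40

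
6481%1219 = 386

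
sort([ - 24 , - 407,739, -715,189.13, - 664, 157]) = [ - 715, - 664, - 407, -24, 157,189.13, 739 ]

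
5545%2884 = 2661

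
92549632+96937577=189487209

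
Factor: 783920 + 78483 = 862403   =  47^1*59^1*311^1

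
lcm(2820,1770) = 166380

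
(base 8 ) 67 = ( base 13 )43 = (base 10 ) 55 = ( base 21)2d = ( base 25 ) 25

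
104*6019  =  625976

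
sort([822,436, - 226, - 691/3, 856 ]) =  [ - 691/3, - 226,  436 , 822,856 ]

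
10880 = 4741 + 6139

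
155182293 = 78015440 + 77166853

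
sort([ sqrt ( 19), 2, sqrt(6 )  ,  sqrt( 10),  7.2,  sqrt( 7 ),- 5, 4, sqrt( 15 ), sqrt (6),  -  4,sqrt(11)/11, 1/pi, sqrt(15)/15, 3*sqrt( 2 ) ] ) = [ - 5, - 4,  sqrt (15 )/15, sqrt( 11 )/11, 1/pi, 2, sqrt( 6) , sqrt( 6), sqrt(7), sqrt(10 ), sqrt(15), 4, 3*sqrt( 2),sqrt( 19 ),7.2]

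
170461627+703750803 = 874212430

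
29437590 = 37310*789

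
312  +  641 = 953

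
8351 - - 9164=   17515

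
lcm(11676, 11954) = 502068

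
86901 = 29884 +57017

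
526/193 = 526/193 = 2.73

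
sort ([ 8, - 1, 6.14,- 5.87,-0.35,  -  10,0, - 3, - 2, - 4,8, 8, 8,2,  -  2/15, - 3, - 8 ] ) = [-10, - 8, - 5.87, - 4 ,- 3, - 3 ,- 2 , - 1, - 0.35, - 2/15,0, 2 , 6.14, 8,8,  8,8 ] 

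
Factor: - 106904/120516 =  - 2^1 * 3^(  -  1)*7^1 * 11^( - 2 ) * 23^1 = -322/363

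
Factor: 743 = 743^1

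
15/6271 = 15/6271 = 0.00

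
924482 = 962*961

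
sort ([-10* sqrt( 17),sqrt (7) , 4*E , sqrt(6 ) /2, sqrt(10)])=[ - 10 * sqrt(17),sqrt(6)/2,sqrt(7 ),sqrt(10) , 4*E]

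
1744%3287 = 1744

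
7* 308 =2156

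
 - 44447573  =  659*( - 67447)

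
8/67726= 4/33863  =  0.00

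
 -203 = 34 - 237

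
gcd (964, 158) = 2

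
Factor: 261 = 3^2*29^1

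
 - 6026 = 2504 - 8530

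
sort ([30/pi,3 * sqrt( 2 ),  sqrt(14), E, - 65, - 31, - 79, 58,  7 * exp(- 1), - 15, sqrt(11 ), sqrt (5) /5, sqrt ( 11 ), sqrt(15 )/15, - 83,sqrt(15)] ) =[-83, - 79, - 65, - 31,-15 , sqrt (15) /15, sqrt( 5 ) /5, 7*exp( - 1),E, sqrt(11), sqrt(11), sqrt ( 14),sqrt(15 ), 3 * sqrt(2), 30/pi,  58 ] 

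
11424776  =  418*27332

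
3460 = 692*5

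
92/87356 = 23/21839 = 0.00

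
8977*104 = 933608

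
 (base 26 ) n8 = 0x25E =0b1001011110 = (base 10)606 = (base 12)426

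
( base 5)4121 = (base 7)1364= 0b1000011000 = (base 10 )536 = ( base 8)1030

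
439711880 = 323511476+116200404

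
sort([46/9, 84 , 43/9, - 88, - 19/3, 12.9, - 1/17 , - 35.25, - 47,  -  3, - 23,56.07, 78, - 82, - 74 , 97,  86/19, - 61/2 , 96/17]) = [ - 88,-82, - 74 ,-47, - 35.25, - 61/2, - 23, - 19/3, - 3, - 1/17,  86/19 , 43/9, 46/9,96/17, 12.9,56.07, 78, 84, 97 ]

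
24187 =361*67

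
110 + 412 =522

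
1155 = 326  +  829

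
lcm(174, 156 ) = 4524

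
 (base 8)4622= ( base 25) 3N0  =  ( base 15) ad5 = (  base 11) 1928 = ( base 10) 2450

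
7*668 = 4676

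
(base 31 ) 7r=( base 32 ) 7K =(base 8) 364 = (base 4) 3310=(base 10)244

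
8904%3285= 2334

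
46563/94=46563/94= 495.35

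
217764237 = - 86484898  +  304249135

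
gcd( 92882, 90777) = 1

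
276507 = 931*297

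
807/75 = 269/25 = 10.76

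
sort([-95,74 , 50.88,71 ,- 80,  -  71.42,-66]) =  [ - 95, -80 ,  -  71.42, - 66,  50.88, 71,74]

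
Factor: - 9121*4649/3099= -3^(  -  1)*7^1 * 1033^(-1)*1303^1*4649^1 = - 42403529/3099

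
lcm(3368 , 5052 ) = 10104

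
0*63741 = 0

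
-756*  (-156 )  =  117936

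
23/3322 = 23/3322 = 0.01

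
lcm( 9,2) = 18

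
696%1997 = 696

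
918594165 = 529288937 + 389305228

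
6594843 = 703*9381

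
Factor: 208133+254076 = 462209 = 11^1 * 42019^1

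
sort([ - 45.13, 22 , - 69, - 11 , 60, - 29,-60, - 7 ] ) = [ - 69, - 60, - 45.13, -29, - 11, - 7 , 22, 60 ] 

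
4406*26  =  114556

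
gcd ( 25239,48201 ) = 3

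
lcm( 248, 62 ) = 248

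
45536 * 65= 2959840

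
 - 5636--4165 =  - 1471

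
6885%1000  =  885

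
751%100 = 51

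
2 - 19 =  - 17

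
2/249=2/249 = 0.01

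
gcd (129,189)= 3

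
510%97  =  25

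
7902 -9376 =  - 1474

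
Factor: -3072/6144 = -1/2 = -2^( - 1 )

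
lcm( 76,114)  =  228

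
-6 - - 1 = -5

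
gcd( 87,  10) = 1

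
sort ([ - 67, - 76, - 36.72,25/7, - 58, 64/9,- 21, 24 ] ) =[-76, - 67, - 58, - 36.72,-21, 25/7, 64/9,24]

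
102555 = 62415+40140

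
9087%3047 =2993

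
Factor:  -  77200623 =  - 3^2 *8577847^1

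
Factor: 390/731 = 2^1*3^1*5^1 * 13^1 * 17^( -1 )*43^( - 1)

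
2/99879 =2/99879 = 0.00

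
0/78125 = 0= 0.00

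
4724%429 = 5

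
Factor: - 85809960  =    -  2^3*3^2*5^1*238361^1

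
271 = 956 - 685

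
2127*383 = 814641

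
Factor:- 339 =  - 3^1*113^1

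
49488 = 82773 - 33285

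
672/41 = 16 + 16/41  =  16.39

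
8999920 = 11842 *760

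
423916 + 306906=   730822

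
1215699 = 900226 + 315473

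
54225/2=27112+1/2 = 27112.50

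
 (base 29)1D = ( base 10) 42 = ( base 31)1B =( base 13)33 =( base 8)52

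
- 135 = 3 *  (  -  45)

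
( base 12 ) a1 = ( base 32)3P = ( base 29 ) 45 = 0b1111001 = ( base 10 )121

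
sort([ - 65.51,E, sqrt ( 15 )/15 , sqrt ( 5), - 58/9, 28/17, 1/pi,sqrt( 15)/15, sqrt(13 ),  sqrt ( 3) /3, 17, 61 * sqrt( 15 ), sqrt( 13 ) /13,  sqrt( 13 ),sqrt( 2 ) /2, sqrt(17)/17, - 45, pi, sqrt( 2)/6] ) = [-65.51,-45, - 58/9 , sqrt(2 ) /6, sqrt( 17)/17,sqrt( 15)/15, sqrt( 15 )/15, sqrt( 13 )/13, 1/pi, sqrt ( 3) /3,  sqrt(2 )/2, 28/17, sqrt(5), E , pi,sqrt( 13),sqrt( 13), 17,  61 * sqrt( 15 ) ] 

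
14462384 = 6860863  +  7601521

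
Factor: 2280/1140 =2  =  2^1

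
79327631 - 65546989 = 13780642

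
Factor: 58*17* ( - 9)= - 8874 = - 2^1  *  3^2*17^1*29^1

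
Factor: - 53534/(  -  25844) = 29/14 = 2^( - 1)*7^( - 1 )*29^1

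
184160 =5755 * 32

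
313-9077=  - 8764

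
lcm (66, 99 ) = 198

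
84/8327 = 84/8327 = 0.01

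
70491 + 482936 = 553427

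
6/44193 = 2/14731 = 0.00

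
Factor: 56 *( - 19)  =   - 1064 = - 2^3*7^1*19^1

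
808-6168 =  - 5360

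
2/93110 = 1/46555 = 0.00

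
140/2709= 20/387 = 0.05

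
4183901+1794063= 5977964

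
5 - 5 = 0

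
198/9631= 198/9631  =  0.02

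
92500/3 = 92500/3 = 30833.33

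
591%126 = 87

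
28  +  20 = 48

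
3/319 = 3/319 = 0.01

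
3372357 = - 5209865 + 8582222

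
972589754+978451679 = 1951041433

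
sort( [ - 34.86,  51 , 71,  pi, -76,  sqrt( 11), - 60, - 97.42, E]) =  [  -  97.42,  -  76, - 60 ,- 34.86,E, pi, sqrt(11 ), 51,71]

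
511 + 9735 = 10246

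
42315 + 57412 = 99727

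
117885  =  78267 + 39618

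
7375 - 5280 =2095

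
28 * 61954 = 1734712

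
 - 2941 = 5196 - 8137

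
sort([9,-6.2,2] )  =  [ - 6.2 , 2, 9] 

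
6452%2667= 1118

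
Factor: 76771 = 76771^1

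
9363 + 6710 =16073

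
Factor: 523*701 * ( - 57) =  - 20897511= -  3^1*19^1*523^1*701^1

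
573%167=72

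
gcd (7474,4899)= 1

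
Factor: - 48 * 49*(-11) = 2^4*3^1*7^2 * 11^1=25872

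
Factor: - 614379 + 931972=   317593 = 317593^1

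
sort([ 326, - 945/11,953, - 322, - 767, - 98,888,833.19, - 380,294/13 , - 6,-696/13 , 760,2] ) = [ - 767, - 380, - 322, - 98, - 945/11, -696/13 , -6, 2, 294/13,326,760,833.19,888,953 ] 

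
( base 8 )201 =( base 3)11210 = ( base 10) 129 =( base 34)3r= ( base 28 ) 4h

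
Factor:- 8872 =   -  2^3*1109^1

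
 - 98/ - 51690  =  49/25845 = 0.00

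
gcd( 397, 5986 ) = 1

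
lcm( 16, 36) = 144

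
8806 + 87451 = 96257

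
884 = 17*52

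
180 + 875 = 1055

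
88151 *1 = 88151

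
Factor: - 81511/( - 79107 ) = 3^(-1 )*7^( - 1)*37^1*2203^1*3767^ ( - 1) 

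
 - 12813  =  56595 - 69408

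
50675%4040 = 2195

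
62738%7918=7312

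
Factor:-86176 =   -  2^5*2693^1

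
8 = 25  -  17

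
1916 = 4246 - 2330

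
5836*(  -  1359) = - 7931124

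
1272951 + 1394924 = 2667875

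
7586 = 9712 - 2126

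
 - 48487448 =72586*( - 668) 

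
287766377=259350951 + 28415426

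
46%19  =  8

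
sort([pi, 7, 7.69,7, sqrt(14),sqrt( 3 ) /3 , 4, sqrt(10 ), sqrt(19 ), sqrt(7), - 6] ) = [ - 6,sqrt(3)/3,sqrt(7 ),pi, sqrt(10),sqrt( 14 ), 4,sqrt (19), 7,  7 , 7.69 ] 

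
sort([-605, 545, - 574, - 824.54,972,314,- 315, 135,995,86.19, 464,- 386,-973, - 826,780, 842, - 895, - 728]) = [ - 973 ,  -  895, - 826, - 824.54, - 728, - 605,  -  574,  -  386,-315, 86.19,135, 314,464,545,780,842,972,995 ] 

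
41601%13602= 795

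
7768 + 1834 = 9602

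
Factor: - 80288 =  - 2^5*13^1*193^1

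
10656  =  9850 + 806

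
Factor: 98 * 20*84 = 164640 = 2^5*3^1*5^1* 7^3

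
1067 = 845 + 222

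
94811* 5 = 474055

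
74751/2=74751/2= 37375.50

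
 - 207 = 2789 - 2996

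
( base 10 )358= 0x166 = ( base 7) 1021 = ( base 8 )546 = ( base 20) HI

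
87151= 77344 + 9807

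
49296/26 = 1896 = 1896.00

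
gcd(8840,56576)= 1768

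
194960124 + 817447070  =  1012407194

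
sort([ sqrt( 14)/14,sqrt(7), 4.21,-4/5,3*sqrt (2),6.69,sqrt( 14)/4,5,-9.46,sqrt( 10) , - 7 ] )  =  [ - 9.46, - 7, - 4/5, sqrt(14)/14,sqrt(14 )/4 , sqrt( 7),sqrt(10 ),4.21,3*sqrt(2),5,6.69] 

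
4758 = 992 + 3766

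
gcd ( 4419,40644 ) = 9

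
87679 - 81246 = 6433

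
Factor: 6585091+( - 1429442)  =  5155649 = 29^1*139^1*1279^1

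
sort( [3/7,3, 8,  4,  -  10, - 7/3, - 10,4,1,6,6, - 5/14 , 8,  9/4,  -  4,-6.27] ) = [ - 10,  -  10, - 6.27,  -  4,- 7/3, - 5/14, 3/7, 1, 9/4, 3  ,  4,  4,6, 6, 8,8 ] 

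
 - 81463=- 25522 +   -  55941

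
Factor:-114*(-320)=36480 =2^7*3^1 * 5^1 * 19^1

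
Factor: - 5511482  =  -2^1*19^1*43^1*3373^1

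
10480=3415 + 7065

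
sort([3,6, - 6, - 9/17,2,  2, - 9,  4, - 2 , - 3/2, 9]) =[  -  9,-6,-2, - 3/2, - 9/17,2,2, 3  ,  4, 6, 9] 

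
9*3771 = 33939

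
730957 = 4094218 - 3363261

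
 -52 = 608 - 660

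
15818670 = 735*21522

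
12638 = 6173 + 6465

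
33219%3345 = 3114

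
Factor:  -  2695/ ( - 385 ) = 7 = 7^1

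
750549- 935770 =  - 185221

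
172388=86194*2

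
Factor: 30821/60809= 37^1 * 73^(-1 ) = 37/73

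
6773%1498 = 781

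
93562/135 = 93562/135=693.05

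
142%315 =142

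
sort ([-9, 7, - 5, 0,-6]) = [ - 9 ,-6 , - 5,0, 7]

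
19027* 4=76108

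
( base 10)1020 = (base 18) 32c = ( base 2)1111111100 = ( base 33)UU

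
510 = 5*102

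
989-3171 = -2182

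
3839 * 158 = 606562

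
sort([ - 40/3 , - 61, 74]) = [ - 61, - 40/3, 74] 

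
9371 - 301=9070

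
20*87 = 1740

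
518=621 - 103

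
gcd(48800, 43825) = 25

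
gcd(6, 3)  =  3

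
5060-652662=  - 647602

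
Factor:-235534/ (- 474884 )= 117767/237442 = 2^(-1 )*13^1*227^( - 1)*523^( - 1 )*9059^1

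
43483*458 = 19915214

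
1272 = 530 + 742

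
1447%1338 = 109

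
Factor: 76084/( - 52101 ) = - 92/63 = - 2^2*3^( - 2)*7^( - 1)*23^1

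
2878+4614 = 7492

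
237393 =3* 79131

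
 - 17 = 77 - 94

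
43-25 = 18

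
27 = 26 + 1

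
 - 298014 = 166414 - 464428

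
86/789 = 86/789=0.11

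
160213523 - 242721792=  -  82508269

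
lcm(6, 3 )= 6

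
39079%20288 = 18791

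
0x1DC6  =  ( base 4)1313012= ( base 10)7622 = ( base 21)h5k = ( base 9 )11408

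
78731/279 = 282 + 53/279 = 282.19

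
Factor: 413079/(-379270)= -2^(-1 ) * 3^1*5^(-1 )*17^ ( - 1)*19^1*23^( - 1)*97^( - 1)*7247^1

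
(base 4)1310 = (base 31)3n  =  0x74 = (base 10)116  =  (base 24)4K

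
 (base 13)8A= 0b1110010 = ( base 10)114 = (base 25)4E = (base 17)6c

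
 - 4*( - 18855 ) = 75420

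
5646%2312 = 1022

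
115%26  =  11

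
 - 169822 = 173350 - 343172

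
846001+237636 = 1083637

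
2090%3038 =2090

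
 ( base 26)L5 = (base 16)227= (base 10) 551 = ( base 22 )131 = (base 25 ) M1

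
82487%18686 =7743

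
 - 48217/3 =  - 48217/3= - 16072.33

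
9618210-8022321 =1595889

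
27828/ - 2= - 13914 + 0/1 = - 13914.00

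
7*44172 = 309204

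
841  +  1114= 1955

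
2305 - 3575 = - 1270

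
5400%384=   24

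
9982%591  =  526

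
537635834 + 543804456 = 1081440290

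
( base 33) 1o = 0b111001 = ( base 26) 25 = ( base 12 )49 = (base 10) 57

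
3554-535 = 3019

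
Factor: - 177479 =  - 19^1*9341^1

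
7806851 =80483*97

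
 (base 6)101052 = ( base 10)8024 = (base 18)16de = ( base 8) 17530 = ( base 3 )102000012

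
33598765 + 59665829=93264594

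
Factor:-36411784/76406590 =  - 18205892/38203295 = - 2^2 * 5^( - 1 )*13^( - 2) * 29^( - 1)*1559^( - 1 ) * 4551473^1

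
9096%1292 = 52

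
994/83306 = 497/41653 = 0.01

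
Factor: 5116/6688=1279/1672 = 2^(  -  3 )* 11^( - 1 ) * 19^( - 1 )*1279^1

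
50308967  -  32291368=18017599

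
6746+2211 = 8957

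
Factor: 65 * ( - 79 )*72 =  -  369720=-2^3* 3^2*5^1*13^1*79^1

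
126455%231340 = 126455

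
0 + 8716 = 8716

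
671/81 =671/81 = 8.28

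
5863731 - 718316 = 5145415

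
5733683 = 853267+4880416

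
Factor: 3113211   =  3^1 * 23^1*45119^1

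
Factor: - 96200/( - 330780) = 130/447 =2^1*3^(-1 )*5^1*13^1*149^( - 1) 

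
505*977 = 493385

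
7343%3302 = 739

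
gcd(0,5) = 5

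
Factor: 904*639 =2^3*3^2*71^1*113^1 = 577656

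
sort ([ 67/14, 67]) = [67/14,67]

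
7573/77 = 7573/77 =98.35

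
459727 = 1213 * 379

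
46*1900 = 87400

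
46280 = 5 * 9256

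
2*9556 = 19112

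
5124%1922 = 1280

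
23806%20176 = 3630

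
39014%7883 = 7482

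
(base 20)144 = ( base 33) EM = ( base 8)744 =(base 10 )484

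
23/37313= 23/37313 =0.00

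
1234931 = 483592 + 751339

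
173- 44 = 129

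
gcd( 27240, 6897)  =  3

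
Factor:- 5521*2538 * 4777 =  - 66936747546  =  - 2^1* 3^3* 17^1 * 47^1 * 281^1*5521^1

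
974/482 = 487/241 = 2.02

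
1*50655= 50655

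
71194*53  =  3773282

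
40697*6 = 244182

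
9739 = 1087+8652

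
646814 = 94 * 6881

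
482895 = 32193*15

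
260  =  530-270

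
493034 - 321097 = 171937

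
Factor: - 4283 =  - 4283^1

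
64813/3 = 64813/3 = 21604.33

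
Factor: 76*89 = 6764 = 2^2*19^1* 89^1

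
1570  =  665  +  905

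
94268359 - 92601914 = 1666445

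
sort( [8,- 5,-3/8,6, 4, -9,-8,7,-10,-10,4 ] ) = [ - 10,-10, - 9, - 8, - 5, - 3/8,4,4,6,  7,8] 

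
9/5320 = 9/5320 = 0.00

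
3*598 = 1794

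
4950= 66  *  75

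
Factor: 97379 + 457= 2^2 * 3^1*31^1*263^1 =97836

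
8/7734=4/3867 = 0.00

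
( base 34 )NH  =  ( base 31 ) PO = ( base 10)799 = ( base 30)QJ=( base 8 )1437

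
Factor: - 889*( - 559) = 7^1 * 13^1*43^1*127^1 = 496951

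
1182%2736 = 1182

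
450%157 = 136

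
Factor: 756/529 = 2^2*3^3 *7^1*23^( - 2)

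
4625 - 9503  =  -4878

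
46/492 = 23/246 = 0.09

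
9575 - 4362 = 5213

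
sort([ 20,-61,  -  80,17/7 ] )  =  [ - 80,  -  61,17/7, 20]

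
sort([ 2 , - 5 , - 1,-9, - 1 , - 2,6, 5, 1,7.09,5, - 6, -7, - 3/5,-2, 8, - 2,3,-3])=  [ - 9, - 7, - 6, - 5,-3,-2, -2,  -  2, - 1,-1, - 3/5, 1,2, 3, 5, 5,6 , 7.09, 8]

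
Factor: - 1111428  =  -2^2*3^3*41^1*251^1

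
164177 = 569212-405035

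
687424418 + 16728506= 704152924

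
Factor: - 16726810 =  - 2^1  *5^1 * 17^1*61^1 * 1613^1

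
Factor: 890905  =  5^1*23^1*61^1*127^1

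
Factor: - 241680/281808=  - 3^( - 1)*5^1*53^1*103^( - 1) = - 265/309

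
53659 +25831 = 79490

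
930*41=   38130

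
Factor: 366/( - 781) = - 2^1 * 3^1*11^( - 1 )*61^1*71^( - 1 )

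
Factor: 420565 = 5^1*19^2*233^1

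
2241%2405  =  2241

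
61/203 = 61/203 = 0.30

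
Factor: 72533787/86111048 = 2^(-3 ) * 3^1* 97^1*2039^( - 1 )* 5279^( - 1)*249257^1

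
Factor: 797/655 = 5^ ( - 1)*131^ ( - 1 ) * 797^1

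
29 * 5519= 160051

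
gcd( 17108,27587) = 7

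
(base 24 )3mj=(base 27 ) 337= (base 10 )2275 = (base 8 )4343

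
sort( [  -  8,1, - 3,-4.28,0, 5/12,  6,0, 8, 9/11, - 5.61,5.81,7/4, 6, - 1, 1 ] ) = [ -8, - 5.61,  -  4.28, - 3, - 1, 0, 0, 5/12, 9/11, 1, 1, 7/4, 5.81 , 6, 6 , 8 ] 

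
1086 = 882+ 204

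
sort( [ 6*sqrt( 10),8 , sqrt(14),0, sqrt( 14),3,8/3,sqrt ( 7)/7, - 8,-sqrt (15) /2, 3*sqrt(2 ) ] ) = [-8, - sqrt( 15 )/2,0, sqrt ( 7)/7,8/3,3, sqrt( 14 ) , sqrt(14), 3*sqrt( 2 ),8, 6*sqrt( 10)]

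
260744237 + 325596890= 586341127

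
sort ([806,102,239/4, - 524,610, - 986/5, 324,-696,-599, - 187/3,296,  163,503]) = [ - 696,- 599,-524, - 986/5, - 187/3 , 239/4,102,163, 296,324,503,610,806] 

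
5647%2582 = 483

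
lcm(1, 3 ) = 3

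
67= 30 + 37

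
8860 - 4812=4048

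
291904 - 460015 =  - 168111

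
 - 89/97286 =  - 89/97286 = - 0.00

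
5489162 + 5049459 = 10538621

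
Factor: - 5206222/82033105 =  - 743746/11719015 = - 2^1*5^( - 1)*7^(-1)*11^ ( - 1)*61^ ( -1)*499^ ( - 1)*371873^1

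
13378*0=0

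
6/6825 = 2/2275 = 0.00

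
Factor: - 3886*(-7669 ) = 29801734 = 2^1*29^1*  67^1*7669^1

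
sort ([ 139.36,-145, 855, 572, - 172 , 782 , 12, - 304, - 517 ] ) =[ - 517, - 304 , - 172,  -  145 , 12, 139.36 , 572,782,855]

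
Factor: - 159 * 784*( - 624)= 2^8*3^2*7^2*13^1 * 53^1  =  77785344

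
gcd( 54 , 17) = 1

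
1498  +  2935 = 4433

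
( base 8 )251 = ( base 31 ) 5E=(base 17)9g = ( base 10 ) 169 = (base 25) 6j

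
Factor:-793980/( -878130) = 2^1*401^1*887^( - 1 )=802/887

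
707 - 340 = 367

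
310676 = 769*404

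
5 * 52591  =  262955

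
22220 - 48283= -26063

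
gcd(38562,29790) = 6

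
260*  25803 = 6708780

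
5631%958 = 841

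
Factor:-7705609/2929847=  -  181^ ( - 1)*16187^(-1) * 7705609^1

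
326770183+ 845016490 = 1171786673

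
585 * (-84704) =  - 49551840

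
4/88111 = 4/88111 = 0.00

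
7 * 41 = 287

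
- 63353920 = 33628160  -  96982080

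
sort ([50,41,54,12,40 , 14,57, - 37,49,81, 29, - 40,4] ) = [-40  , - 37,4,12,14,29,40,41,49,50,54, 57, 81 ]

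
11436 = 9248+2188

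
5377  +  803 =6180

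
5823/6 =970 + 1/2 = 970.50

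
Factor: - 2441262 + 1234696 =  - 2^1*603283^1  =  - 1206566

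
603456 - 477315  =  126141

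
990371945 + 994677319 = 1985049264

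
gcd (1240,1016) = 8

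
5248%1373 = 1129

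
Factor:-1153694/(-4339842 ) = 3^( - 1)*13^(  -  1)*181^1*3187^1*55639^(  -  1 )=576847/2169921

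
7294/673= 10+564/673= 10.84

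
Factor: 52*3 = 2^2*3^1 * 13^1=156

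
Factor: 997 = 997^1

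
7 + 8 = 15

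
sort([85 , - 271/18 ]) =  [ - 271/18,  85] 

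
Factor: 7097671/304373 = 7^1*173^1*5861^1*304373^( - 1 ) 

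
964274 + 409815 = 1374089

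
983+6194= 7177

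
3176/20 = 794/5=   158.80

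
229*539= 123431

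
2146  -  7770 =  - 5624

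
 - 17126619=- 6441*2659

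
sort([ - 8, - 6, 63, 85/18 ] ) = [  -  8, - 6, 85/18, 63] 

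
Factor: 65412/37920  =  69/40 = 2^( - 3 )*3^1*5^(-1)*23^1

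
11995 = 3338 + 8657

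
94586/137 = 94586/137 = 690.41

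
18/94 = 9/47 = 0.19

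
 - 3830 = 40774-44604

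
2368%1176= 16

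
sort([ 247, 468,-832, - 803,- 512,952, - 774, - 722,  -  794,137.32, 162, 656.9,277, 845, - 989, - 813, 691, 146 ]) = [-989, - 832, - 813, - 803, - 794, - 774, - 722, - 512 , 137.32, 146,162, 247,277, 468, 656.9, 691, 845 , 952 ] 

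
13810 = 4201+9609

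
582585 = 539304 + 43281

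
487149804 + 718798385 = 1205948189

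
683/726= 683/726 = 0.94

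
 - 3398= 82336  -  85734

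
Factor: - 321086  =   - 2^1*37^1*4339^1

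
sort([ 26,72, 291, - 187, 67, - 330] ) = [ - 330,-187, 26 , 67, 72,291]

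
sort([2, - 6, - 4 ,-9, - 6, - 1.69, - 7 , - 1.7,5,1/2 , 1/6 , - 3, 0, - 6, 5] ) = [ - 9, - 7, - 6, - 6,- 6,-4, - 3, - 1.7 , -1.69, 0,1/6, 1/2,  2,5, 5] 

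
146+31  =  177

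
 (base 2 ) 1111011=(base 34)3L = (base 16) 7b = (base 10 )123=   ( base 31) 3u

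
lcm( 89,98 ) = 8722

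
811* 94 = 76234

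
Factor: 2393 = 2393^1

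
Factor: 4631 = 11^1*421^1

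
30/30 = 1 =1.00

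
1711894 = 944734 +767160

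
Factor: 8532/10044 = 3^ (  -  1)*31^( -1)*79^1 = 79/93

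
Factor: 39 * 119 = 4641 = 3^1*7^1 * 13^1* 17^1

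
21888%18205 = 3683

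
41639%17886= 5867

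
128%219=128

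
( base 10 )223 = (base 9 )267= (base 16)df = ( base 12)167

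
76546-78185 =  - 1639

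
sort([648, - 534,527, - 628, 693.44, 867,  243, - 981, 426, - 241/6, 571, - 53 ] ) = [ - 981,-628 ,-534, - 53,-241/6, 243 , 426, 527, 571, 648, 693.44,867 ]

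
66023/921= 71 + 632/921 = 71.69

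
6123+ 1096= 7219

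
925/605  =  1 + 64/121 =1.53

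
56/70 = 4/5= 0.80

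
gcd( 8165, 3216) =1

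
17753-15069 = 2684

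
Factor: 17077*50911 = 869407147 = 7^2* 1039^1 *17077^1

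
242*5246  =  1269532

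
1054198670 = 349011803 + 705186867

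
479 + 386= 865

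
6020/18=334 + 4/9 = 334.44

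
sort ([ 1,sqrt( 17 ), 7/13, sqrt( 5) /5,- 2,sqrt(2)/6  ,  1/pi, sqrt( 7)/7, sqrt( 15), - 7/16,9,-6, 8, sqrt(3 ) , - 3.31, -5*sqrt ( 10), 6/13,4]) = [ - 5*sqrt( 10),  -  6,-3.31, -2,- 7/16 , sqrt(2)/6, 1/pi,sqrt( 7)/7, sqrt(5)/5,  6/13 , 7/13,1, sqrt( 3), sqrt(15), 4,sqrt(17 ), 8, 9 ]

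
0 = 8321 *0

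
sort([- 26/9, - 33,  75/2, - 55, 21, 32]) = [ - 55, - 33,- 26/9,21 , 32,75/2] 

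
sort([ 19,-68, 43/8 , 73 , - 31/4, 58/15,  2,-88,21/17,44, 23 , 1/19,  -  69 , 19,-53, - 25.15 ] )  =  [ - 88, - 69 , - 68, - 53,  -  25.15,  -  31/4, 1/19, 21/17,2,  58/15, 43/8 , 19 , 19,23,44  ,  73 ]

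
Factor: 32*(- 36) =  -1152=- 2^7*3^2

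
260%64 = 4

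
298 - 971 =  - 673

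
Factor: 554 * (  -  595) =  - 329630 = - 2^1*5^1*7^1 * 17^1 * 277^1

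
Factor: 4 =2^2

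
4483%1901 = 681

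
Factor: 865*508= 439420 = 2^2 *5^1*127^1*173^1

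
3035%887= 374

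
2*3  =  6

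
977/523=1 + 454/523  =  1.87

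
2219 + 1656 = 3875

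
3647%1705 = 237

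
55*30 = 1650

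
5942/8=2971/4=742.75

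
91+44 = 135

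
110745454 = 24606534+86138920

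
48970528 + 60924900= 109895428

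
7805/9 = 7805/9=867.22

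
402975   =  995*405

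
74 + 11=85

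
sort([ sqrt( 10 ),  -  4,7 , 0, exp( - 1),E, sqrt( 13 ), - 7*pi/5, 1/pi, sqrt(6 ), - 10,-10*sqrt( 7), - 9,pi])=[ - 10*sqrt( 7),-10, - 9,- 7*pi/5,  -  4,0,1/pi,exp( - 1),  sqrt(6), E, pi, sqrt( 10), sqrt( 13 ),7]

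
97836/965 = 97836/965 = 101.38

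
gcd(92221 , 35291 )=1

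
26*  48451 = 1259726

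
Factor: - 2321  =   - 11^1*211^1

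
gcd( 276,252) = 12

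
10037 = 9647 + 390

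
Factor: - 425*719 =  - 5^2*17^1*719^1 = - 305575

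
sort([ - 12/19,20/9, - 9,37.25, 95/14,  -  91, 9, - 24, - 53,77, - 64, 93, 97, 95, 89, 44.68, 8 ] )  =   [ -91,-64, - 53, - 24,-9,-12/19, 20/9,95/14, 8, 9, 37.25, 44.68, 77, 89  ,  93, 95,97 ]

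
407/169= 407/169 = 2.41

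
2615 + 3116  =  5731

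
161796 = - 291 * ( - 556)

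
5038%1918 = 1202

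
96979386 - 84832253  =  12147133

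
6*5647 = 33882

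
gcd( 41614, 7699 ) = 1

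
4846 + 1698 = 6544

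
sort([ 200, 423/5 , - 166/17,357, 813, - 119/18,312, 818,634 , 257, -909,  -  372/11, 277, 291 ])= [ - 909, - 372/11,  -  166/17, - 119/18, 423/5, 200 , 257, 277, 291, 312,357,634,  813, 818 ] 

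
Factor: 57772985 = 5^1*2377^1 * 4861^1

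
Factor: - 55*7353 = -3^2*5^1*11^1*19^1*43^1= - 404415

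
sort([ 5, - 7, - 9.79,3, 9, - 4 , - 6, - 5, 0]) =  [ - 9.79, - 7, - 6, - 5, - 4,0,3,5,9] 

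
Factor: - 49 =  - 7^2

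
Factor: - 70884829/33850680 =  - 2^( - 3)*3^ (- 1 )*5^( - 1 )*282089^(-1 )*70884829^1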